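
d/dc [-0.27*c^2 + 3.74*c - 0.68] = 3.74 - 0.54*c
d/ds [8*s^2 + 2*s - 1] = 16*s + 2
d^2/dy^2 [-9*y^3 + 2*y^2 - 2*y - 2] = 4 - 54*y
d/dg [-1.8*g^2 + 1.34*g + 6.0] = 1.34 - 3.6*g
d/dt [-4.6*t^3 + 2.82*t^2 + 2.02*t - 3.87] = -13.8*t^2 + 5.64*t + 2.02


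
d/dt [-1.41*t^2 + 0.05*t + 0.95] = 0.05 - 2.82*t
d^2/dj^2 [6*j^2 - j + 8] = 12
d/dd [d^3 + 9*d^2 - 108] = 3*d*(d + 6)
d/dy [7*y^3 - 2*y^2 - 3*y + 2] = 21*y^2 - 4*y - 3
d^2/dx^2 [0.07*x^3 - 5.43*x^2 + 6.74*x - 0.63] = 0.42*x - 10.86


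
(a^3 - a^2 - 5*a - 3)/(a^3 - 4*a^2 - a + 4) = (a^2 - 2*a - 3)/(a^2 - 5*a + 4)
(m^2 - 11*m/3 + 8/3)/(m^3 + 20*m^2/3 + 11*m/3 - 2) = (3*m^2 - 11*m + 8)/(3*m^3 + 20*m^2 + 11*m - 6)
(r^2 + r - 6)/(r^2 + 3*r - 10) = (r + 3)/(r + 5)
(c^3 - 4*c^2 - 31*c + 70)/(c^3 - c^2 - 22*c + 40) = (c - 7)/(c - 4)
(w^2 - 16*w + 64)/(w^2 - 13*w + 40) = (w - 8)/(w - 5)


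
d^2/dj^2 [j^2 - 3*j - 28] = 2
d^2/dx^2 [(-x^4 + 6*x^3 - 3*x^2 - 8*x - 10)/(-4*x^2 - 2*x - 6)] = (4*x^6 + 6*x^5 + 21*x^4 + 80*x^3 + 66*x^2 - 246*x - 47)/(8*x^6 + 12*x^5 + 42*x^4 + 37*x^3 + 63*x^2 + 27*x + 27)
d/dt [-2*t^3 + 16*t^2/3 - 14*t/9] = -6*t^2 + 32*t/3 - 14/9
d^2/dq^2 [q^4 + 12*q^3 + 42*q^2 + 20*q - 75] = 12*q^2 + 72*q + 84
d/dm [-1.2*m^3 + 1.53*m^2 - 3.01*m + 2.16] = -3.6*m^2 + 3.06*m - 3.01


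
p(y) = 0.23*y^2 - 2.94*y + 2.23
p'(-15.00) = -9.84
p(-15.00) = 98.08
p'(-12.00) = -8.46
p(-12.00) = 70.63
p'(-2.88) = -4.26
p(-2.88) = 12.60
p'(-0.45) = -3.15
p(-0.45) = 3.60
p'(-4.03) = -4.79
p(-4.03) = 17.81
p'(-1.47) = -3.62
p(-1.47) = 7.05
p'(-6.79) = -6.06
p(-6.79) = 32.80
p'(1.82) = -2.10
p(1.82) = -2.36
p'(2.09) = -1.98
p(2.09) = -2.91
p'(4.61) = -0.82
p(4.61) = -6.44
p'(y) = 0.46*y - 2.94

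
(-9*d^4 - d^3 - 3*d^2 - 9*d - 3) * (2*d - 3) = -18*d^5 + 25*d^4 - 3*d^3 - 9*d^2 + 21*d + 9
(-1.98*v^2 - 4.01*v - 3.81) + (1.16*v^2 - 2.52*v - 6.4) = -0.82*v^2 - 6.53*v - 10.21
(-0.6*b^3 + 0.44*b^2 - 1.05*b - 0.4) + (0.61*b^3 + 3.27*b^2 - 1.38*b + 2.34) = 0.01*b^3 + 3.71*b^2 - 2.43*b + 1.94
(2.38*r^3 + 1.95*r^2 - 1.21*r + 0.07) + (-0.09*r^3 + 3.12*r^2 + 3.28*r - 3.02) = 2.29*r^3 + 5.07*r^2 + 2.07*r - 2.95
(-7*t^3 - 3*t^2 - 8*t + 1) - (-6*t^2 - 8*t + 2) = -7*t^3 + 3*t^2 - 1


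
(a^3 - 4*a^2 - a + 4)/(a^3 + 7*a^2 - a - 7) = (a - 4)/(a + 7)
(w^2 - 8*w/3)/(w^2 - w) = (w - 8/3)/(w - 1)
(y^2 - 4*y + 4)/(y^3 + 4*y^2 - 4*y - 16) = (y - 2)/(y^2 + 6*y + 8)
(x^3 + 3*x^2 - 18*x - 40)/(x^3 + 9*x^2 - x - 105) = (x^2 - 2*x - 8)/(x^2 + 4*x - 21)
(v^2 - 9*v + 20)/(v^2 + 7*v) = (v^2 - 9*v + 20)/(v*(v + 7))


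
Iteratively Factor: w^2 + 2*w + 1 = (w + 1)*(w + 1)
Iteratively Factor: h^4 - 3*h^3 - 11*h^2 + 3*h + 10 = (h + 1)*(h^3 - 4*h^2 - 7*h + 10) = (h - 1)*(h + 1)*(h^2 - 3*h - 10) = (h - 5)*(h - 1)*(h + 1)*(h + 2)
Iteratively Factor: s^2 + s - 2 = (s - 1)*(s + 2)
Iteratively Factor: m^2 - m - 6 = (m - 3)*(m + 2)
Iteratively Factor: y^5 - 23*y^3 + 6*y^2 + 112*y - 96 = (y + 4)*(y^4 - 4*y^3 - 7*y^2 + 34*y - 24) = (y - 4)*(y + 4)*(y^3 - 7*y + 6) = (y - 4)*(y - 1)*(y + 4)*(y^2 + y - 6) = (y - 4)*(y - 2)*(y - 1)*(y + 4)*(y + 3)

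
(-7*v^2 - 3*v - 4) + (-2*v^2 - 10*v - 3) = -9*v^2 - 13*v - 7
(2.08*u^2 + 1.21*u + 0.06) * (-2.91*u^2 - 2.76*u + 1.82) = -6.0528*u^4 - 9.2619*u^3 + 0.271400000000001*u^2 + 2.0366*u + 0.1092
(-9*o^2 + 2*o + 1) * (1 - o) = 9*o^3 - 11*o^2 + o + 1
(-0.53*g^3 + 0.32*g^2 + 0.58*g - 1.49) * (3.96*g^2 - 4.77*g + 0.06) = -2.0988*g^5 + 3.7953*g^4 + 0.7386*g^3 - 8.6478*g^2 + 7.1421*g - 0.0894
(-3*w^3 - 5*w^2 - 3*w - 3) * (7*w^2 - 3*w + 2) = -21*w^5 - 26*w^4 - 12*w^3 - 22*w^2 + 3*w - 6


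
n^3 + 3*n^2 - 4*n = n*(n - 1)*(n + 4)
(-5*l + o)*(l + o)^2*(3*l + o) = -15*l^4 - 32*l^3*o - 18*l^2*o^2 + o^4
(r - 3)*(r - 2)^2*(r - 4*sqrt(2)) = r^4 - 7*r^3 - 4*sqrt(2)*r^3 + 16*r^2 + 28*sqrt(2)*r^2 - 64*sqrt(2)*r - 12*r + 48*sqrt(2)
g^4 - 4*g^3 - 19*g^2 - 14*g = g*(g - 7)*(g + 1)*(g + 2)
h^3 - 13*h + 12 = (h - 3)*(h - 1)*(h + 4)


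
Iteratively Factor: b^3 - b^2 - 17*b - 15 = (b + 3)*(b^2 - 4*b - 5) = (b - 5)*(b + 3)*(b + 1)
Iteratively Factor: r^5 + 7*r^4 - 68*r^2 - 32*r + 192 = (r - 2)*(r^4 + 9*r^3 + 18*r^2 - 32*r - 96) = (r - 2)*(r + 4)*(r^3 + 5*r^2 - 2*r - 24) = (r - 2)*(r + 3)*(r + 4)*(r^2 + 2*r - 8) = (r - 2)^2*(r + 3)*(r + 4)*(r + 4)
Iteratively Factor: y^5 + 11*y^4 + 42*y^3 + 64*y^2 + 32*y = (y)*(y^4 + 11*y^3 + 42*y^2 + 64*y + 32) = y*(y + 2)*(y^3 + 9*y^2 + 24*y + 16) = y*(y + 2)*(y + 4)*(y^2 + 5*y + 4) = y*(y + 1)*(y + 2)*(y + 4)*(y + 4)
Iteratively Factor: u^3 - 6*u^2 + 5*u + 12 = (u - 4)*(u^2 - 2*u - 3) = (u - 4)*(u - 3)*(u + 1)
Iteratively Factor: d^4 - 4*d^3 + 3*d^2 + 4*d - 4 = (d - 1)*(d^3 - 3*d^2 + 4) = (d - 1)*(d + 1)*(d^2 - 4*d + 4) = (d - 2)*(d - 1)*(d + 1)*(d - 2)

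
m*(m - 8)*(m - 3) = m^3 - 11*m^2 + 24*m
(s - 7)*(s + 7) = s^2 - 49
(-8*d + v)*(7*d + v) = -56*d^2 - d*v + v^2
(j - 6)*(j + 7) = j^2 + j - 42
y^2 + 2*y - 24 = (y - 4)*(y + 6)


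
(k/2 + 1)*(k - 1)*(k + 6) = k^3/2 + 7*k^2/2 + 2*k - 6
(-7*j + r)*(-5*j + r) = 35*j^2 - 12*j*r + r^2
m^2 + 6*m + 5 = (m + 1)*(m + 5)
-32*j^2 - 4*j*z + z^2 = (-8*j + z)*(4*j + z)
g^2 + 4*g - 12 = (g - 2)*(g + 6)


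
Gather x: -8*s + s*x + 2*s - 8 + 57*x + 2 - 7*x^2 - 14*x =-6*s - 7*x^2 + x*(s + 43) - 6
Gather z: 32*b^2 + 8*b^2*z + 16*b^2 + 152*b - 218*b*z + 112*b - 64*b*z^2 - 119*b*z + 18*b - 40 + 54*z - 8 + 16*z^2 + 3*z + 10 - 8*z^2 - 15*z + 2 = 48*b^2 + 282*b + z^2*(8 - 64*b) + z*(8*b^2 - 337*b + 42) - 36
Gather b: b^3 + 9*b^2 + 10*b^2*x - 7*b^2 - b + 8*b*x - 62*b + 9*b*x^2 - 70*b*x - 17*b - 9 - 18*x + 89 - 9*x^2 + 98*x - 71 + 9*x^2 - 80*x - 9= b^3 + b^2*(10*x + 2) + b*(9*x^2 - 62*x - 80)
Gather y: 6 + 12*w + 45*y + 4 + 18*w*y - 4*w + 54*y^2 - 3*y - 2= 8*w + 54*y^2 + y*(18*w + 42) + 8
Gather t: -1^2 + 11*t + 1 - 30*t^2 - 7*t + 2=-30*t^2 + 4*t + 2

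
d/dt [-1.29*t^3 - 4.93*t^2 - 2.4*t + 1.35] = -3.87*t^2 - 9.86*t - 2.4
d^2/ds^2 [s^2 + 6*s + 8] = 2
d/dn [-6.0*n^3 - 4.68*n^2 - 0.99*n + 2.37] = -18.0*n^2 - 9.36*n - 0.99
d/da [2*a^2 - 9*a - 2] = 4*a - 9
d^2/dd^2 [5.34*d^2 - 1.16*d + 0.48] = 10.6800000000000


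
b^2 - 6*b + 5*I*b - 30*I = (b - 6)*(b + 5*I)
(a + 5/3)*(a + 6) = a^2 + 23*a/3 + 10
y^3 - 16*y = y*(y - 4)*(y + 4)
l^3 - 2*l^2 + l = l*(l - 1)^2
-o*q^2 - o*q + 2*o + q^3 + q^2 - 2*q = (-o + q)*(q - 1)*(q + 2)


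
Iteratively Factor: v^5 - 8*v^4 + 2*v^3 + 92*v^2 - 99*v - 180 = (v - 4)*(v^4 - 4*v^3 - 14*v^2 + 36*v + 45) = (v - 4)*(v + 1)*(v^3 - 5*v^2 - 9*v + 45) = (v - 5)*(v - 4)*(v + 1)*(v^2 - 9) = (v - 5)*(v - 4)*(v - 3)*(v + 1)*(v + 3)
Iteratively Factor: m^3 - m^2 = (m - 1)*(m^2) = m*(m - 1)*(m)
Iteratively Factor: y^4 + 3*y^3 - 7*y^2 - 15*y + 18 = (y + 3)*(y^3 - 7*y + 6) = (y + 3)^2*(y^2 - 3*y + 2) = (y - 1)*(y + 3)^2*(y - 2)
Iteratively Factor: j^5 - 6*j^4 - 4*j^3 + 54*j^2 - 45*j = (j + 3)*(j^4 - 9*j^3 + 23*j^2 - 15*j) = (j - 3)*(j + 3)*(j^3 - 6*j^2 + 5*j) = (j - 5)*(j - 3)*(j + 3)*(j^2 - j) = j*(j - 5)*(j - 3)*(j + 3)*(j - 1)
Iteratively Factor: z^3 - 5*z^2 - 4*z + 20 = (z + 2)*(z^2 - 7*z + 10) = (z - 2)*(z + 2)*(z - 5)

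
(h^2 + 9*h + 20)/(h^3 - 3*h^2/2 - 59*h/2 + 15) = 2*(h + 4)/(2*h^2 - 13*h + 6)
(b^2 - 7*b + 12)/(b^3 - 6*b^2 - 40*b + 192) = (b - 3)/(b^2 - 2*b - 48)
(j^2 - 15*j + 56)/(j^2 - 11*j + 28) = (j - 8)/(j - 4)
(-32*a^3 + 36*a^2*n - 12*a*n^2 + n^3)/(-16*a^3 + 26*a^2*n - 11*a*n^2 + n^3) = (2*a - n)/(a - n)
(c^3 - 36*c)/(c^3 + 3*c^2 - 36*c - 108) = c/(c + 3)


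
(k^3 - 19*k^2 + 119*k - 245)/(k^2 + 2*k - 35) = (k^2 - 14*k + 49)/(k + 7)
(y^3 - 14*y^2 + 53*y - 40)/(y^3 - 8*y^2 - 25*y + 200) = (y - 1)/(y + 5)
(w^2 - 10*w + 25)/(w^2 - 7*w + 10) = (w - 5)/(w - 2)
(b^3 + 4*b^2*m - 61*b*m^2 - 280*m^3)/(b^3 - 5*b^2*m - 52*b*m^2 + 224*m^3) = (b + 5*m)/(b - 4*m)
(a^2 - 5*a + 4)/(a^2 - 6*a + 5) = (a - 4)/(a - 5)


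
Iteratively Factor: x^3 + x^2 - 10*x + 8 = (x - 1)*(x^2 + 2*x - 8) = (x - 1)*(x + 4)*(x - 2)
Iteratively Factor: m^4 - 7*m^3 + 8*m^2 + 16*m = (m)*(m^3 - 7*m^2 + 8*m + 16) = m*(m - 4)*(m^2 - 3*m - 4) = m*(m - 4)^2*(m + 1)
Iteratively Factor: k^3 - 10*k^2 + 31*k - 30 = (k - 3)*(k^2 - 7*k + 10) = (k - 3)*(k - 2)*(k - 5)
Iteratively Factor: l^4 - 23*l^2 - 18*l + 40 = (l + 4)*(l^3 - 4*l^2 - 7*l + 10) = (l - 1)*(l + 4)*(l^2 - 3*l - 10) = (l - 1)*(l + 2)*(l + 4)*(l - 5)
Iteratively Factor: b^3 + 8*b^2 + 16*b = (b + 4)*(b^2 + 4*b) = (b + 4)^2*(b)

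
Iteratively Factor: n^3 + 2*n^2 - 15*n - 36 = (n + 3)*(n^2 - n - 12) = (n + 3)^2*(n - 4)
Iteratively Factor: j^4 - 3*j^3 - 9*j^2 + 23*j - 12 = (j - 4)*(j^3 + j^2 - 5*j + 3) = (j - 4)*(j - 1)*(j^2 + 2*j - 3) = (j - 4)*(j - 1)^2*(j + 3)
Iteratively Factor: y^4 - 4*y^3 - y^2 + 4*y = (y)*(y^3 - 4*y^2 - y + 4) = y*(y + 1)*(y^2 - 5*y + 4) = y*(y - 1)*(y + 1)*(y - 4)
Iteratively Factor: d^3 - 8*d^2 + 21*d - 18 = (d - 3)*(d^2 - 5*d + 6) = (d - 3)^2*(d - 2)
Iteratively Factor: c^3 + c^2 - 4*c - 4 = (c + 2)*(c^2 - c - 2) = (c - 2)*(c + 2)*(c + 1)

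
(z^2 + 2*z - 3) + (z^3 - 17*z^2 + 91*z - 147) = z^3 - 16*z^2 + 93*z - 150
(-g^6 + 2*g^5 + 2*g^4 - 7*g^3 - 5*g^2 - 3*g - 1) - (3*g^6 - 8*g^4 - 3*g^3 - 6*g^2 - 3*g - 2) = -4*g^6 + 2*g^5 + 10*g^4 - 4*g^3 + g^2 + 1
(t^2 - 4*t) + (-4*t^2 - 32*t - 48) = -3*t^2 - 36*t - 48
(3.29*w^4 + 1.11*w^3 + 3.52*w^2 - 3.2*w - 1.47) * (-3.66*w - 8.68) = -12.0414*w^5 - 32.6198*w^4 - 22.518*w^3 - 18.8416*w^2 + 33.1562*w + 12.7596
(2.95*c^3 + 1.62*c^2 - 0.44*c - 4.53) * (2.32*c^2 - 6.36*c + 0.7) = 6.844*c^5 - 15.0036*c^4 - 9.259*c^3 - 6.5772*c^2 + 28.5028*c - 3.171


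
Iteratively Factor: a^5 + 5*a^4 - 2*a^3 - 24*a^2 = (a + 3)*(a^4 + 2*a^3 - 8*a^2) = (a + 3)*(a + 4)*(a^3 - 2*a^2) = a*(a + 3)*(a + 4)*(a^2 - 2*a) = a*(a - 2)*(a + 3)*(a + 4)*(a)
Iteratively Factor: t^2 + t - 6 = (t + 3)*(t - 2)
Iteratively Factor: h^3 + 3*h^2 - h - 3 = (h + 3)*(h^2 - 1) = (h + 1)*(h + 3)*(h - 1)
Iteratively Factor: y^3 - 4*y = (y)*(y^2 - 4) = y*(y - 2)*(y + 2)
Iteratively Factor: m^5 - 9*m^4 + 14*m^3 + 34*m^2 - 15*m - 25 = (m + 1)*(m^4 - 10*m^3 + 24*m^2 + 10*m - 25) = (m - 5)*(m + 1)*(m^3 - 5*m^2 - m + 5) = (m - 5)*(m + 1)^2*(m^2 - 6*m + 5) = (m - 5)^2*(m + 1)^2*(m - 1)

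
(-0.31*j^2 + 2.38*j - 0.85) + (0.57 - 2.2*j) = -0.31*j^2 + 0.18*j - 0.28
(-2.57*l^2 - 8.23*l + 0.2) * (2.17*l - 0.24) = -5.5769*l^3 - 17.2423*l^2 + 2.4092*l - 0.048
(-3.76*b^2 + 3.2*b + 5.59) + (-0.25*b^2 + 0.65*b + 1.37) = -4.01*b^2 + 3.85*b + 6.96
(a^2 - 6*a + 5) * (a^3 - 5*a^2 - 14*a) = a^5 - 11*a^4 + 21*a^3 + 59*a^2 - 70*a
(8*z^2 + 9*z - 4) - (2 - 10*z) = 8*z^2 + 19*z - 6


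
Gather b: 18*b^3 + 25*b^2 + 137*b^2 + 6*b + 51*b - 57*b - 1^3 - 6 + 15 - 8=18*b^3 + 162*b^2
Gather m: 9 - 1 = 8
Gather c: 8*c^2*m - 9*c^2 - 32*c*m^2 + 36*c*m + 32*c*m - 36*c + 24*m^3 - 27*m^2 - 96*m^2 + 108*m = c^2*(8*m - 9) + c*(-32*m^2 + 68*m - 36) + 24*m^3 - 123*m^2 + 108*m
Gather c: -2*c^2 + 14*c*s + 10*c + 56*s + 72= -2*c^2 + c*(14*s + 10) + 56*s + 72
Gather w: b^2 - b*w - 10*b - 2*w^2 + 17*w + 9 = b^2 - 10*b - 2*w^2 + w*(17 - b) + 9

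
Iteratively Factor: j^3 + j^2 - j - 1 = (j + 1)*(j^2 - 1) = (j - 1)*(j + 1)*(j + 1)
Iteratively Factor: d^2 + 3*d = (d)*(d + 3)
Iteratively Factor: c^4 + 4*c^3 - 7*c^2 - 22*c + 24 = (c - 1)*(c^3 + 5*c^2 - 2*c - 24) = (c - 1)*(c + 3)*(c^2 + 2*c - 8) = (c - 2)*(c - 1)*(c + 3)*(c + 4)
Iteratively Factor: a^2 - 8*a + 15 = (a - 3)*(a - 5)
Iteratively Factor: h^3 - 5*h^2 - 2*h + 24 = (h - 3)*(h^2 - 2*h - 8) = (h - 3)*(h + 2)*(h - 4)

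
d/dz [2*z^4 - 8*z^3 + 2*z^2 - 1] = 4*z*(2*z^2 - 6*z + 1)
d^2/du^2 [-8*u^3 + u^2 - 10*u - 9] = 2 - 48*u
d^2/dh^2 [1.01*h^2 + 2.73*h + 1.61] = 2.02000000000000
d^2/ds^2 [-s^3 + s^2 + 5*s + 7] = 2 - 6*s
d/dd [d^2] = 2*d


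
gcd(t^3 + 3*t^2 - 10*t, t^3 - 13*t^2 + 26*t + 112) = 1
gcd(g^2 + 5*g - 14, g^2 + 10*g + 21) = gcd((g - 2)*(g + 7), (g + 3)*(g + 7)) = g + 7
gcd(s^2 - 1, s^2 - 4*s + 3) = s - 1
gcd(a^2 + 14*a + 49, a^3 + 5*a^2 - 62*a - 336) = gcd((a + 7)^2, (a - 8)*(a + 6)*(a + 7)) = a + 7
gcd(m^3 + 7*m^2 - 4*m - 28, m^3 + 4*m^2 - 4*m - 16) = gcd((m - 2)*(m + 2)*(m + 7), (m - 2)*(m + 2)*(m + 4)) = m^2 - 4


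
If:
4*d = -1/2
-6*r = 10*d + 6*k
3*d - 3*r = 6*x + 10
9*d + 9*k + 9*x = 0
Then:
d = -1/8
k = 47/36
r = -79/72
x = -85/72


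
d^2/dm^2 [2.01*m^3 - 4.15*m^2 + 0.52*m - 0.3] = 12.06*m - 8.3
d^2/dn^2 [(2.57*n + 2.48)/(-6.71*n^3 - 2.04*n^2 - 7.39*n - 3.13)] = (-694.271622*n^5 - 1550.992344*n^4 - 309.66967*n^3 - 152.066748*n^2 + 186.64908*n - 120.313626)/(302.111711*n^9 + 275.547492*n^8 + 1081.957305*n^7 + 1038.209619*n^6 + 1448.672397*n^5 + 1304.545458*n^4 + 883.914784*n^3 + 572.764647*n^2 + 217.197273*n + 30.664297)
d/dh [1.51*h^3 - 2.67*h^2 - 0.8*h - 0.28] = 4.53*h^2 - 5.34*h - 0.8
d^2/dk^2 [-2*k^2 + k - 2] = -4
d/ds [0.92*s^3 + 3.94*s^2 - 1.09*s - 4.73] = 2.76*s^2 + 7.88*s - 1.09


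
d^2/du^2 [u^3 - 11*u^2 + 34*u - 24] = 6*u - 22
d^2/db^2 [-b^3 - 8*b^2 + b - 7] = -6*b - 16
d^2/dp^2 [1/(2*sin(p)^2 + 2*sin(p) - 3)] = 2*(-8*sin(p)^4 - 6*sin(p)^3 - 2*sin(p)^2 + 9*sin(p) + 10)/(2*sin(p) - cos(2*p) - 2)^3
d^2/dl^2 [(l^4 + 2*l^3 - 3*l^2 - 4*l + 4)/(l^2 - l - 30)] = 2*(l^6 - 3*l^5 - 87*l^4 + 295*l^3 + 5322*l^2 + 5028*l - 2456)/(l^6 - 3*l^5 - 87*l^4 + 179*l^3 + 2610*l^2 - 2700*l - 27000)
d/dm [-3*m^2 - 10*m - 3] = -6*m - 10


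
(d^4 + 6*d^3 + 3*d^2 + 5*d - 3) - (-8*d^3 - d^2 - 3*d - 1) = d^4 + 14*d^3 + 4*d^2 + 8*d - 2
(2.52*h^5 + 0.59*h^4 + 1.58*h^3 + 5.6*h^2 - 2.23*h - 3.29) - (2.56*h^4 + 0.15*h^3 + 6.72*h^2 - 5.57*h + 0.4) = 2.52*h^5 - 1.97*h^4 + 1.43*h^3 - 1.12*h^2 + 3.34*h - 3.69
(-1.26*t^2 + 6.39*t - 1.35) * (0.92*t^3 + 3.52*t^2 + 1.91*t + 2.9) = -1.1592*t^5 + 1.4436*t^4 + 18.8442*t^3 + 3.7989*t^2 + 15.9525*t - 3.915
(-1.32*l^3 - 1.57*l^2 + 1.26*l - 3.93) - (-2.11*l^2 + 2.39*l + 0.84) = -1.32*l^3 + 0.54*l^2 - 1.13*l - 4.77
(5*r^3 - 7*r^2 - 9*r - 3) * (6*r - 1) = 30*r^4 - 47*r^3 - 47*r^2 - 9*r + 3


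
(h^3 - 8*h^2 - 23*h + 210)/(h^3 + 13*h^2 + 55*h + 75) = (h^2 - 13*h + 42)/(h^2 + 8*h + 15)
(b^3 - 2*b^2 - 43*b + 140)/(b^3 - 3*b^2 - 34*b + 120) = (b + 7)/(b + 6)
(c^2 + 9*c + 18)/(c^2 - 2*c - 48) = (c + 3)/(c - 8)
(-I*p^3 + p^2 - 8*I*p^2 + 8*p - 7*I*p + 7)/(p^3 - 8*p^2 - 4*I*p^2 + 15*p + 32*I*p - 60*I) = (-I*p^3 + p^2*(1 - 8*I) + p*(8 - 7*I) + 7)/(p^3 - 4*p^2*(2 + I) + p*(15 + 32*I) - 60*I)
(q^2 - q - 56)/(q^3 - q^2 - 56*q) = 1/q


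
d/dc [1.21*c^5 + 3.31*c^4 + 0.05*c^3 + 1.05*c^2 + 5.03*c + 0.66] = 6.05*c^4 + 13.24*c^3 + 0.15*c^2 + 2.1*c + 5.03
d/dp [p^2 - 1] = 2*p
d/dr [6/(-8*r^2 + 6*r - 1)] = 12*(8*r - 3)/(8*r^2 - 6*r + 1)^2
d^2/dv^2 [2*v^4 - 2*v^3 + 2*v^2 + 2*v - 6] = 24*v^2 - 12*v + 4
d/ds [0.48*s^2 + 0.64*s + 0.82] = 0.96*s + 0.64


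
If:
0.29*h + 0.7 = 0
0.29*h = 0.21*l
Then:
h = -2.41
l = -3.33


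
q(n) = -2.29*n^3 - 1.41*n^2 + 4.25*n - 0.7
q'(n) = -6.87*n^2 - 2.82*n + 4.25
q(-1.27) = -3.68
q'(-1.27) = -3.25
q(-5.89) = 393.28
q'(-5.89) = -217.47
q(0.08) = -0.37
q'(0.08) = 3.98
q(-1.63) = -1.46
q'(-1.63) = -9.41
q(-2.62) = 19.67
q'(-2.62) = -35.52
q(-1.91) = 2.00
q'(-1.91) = -15.43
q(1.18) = -1.41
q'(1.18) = -8.64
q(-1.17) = -3.93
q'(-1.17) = -1.85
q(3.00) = -62.47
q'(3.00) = -66.04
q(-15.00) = 7347.05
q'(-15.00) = -1499.20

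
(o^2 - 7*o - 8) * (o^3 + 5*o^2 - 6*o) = o^5 - 2*o^4 - 49*o^3 + 2*o^2 + 48*o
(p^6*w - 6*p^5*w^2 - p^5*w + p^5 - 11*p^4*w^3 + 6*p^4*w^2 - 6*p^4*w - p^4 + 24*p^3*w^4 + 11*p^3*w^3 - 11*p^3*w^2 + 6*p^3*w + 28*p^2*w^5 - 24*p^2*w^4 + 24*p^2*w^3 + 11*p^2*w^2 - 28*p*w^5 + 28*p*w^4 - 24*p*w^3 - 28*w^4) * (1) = p^6*w - 6*p^5*w^2 - p^5*w + p^5 - 11*p^4*w^3 + 6*p^4*w^2 - 6*p^4*w - p^4 + 24*p^3*w^4 + 11*p^3*w^3 - 11*p^3*w^2 + 6*p^3*w + 28*p^2*w^5 - 24*p^2*w^4 + 24*p^2*w^3 + 11*p^2*w^2 - 28*p*w^5 + 28*p*w^4 - 24*p*w^3 - 28*w^4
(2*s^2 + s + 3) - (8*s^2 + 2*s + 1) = -6*s^2 - s + 2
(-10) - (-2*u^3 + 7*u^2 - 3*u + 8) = 2*u^3 - 7*u^2 + 3*u - 18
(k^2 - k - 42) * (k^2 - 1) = k^4 - k^3 - 43*k^2 + k + 42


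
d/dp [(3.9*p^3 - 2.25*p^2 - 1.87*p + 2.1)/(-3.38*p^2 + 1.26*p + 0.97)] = (-13.182*p^4 + 9.828*p^3 + 2.1934*p^2 + 9.831*p - 4.4599)/(11.4244*p^4 - 8.5176*p^3 - 4.9696*p^2 + 2.4444*p + 0.9409)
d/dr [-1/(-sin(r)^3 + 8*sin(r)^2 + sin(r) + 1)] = (-3*sin(r)^2 + 16*sin(r) + 1)*cos(r)/(sin(r)*cos(r)^2 - 8*cos(r)^2 + 9)^2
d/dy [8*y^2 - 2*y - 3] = 16*y - 2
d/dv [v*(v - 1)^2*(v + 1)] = 4*v^3 - 3*v^2 - 2*v + 1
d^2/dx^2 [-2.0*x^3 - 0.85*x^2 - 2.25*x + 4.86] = -12.0*x - 1.7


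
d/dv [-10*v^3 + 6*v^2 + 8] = 6*v*(2 - 5*v)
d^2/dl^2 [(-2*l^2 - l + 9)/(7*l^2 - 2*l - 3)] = 2*(-77*l^3 + 1197*l^2 - 441*l + 213)/(343*l^6 - 294*l^5 - 357*l^4 + 244*l^3 + 153*l^2 - 54*l - 27)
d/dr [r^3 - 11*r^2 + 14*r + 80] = 3*r^2 - 22*r + 14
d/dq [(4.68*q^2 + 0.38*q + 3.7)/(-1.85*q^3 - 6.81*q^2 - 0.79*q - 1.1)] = (8.658*q^4 + 1.40599999999999*q^3 + 19.4256*q^2 + 40.098*q + 2.505)/(3.4225*q^6 + 25.197*q^5 + 49.2991*q^4 + 14.8298*q^3 + 15.6061*q^2 + 1.738*q + 1.21)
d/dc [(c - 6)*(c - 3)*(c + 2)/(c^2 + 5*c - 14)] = (c^4 + 10*c^3 - 77*c^2 + 124*c - 180)/(c^4 + 10*c^3 - 3*c^2 - 140*c + 196)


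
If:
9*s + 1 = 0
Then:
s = -1/9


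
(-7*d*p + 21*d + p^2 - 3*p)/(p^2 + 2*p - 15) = (-7*d + p)/(p + 5)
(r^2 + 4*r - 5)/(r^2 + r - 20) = (r - 1)/(r - 4)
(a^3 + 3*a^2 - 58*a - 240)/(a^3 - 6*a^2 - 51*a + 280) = (a^2 + 11*a + 30)/(a^2 + 2*a - 35)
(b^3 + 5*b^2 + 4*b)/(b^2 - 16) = b*(b + 1)/(b - 4)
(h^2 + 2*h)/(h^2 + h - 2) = h/(h - 1)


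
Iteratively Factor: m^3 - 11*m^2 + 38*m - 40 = (m - 4)*(m^2 - 7*m + 10) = (m - 4)*(m - 2)*(m - 5)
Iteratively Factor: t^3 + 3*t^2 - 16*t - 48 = (t - 4)*(t^2 + 7*t + 12) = (t - 4)*(t + 4)*(t + 3)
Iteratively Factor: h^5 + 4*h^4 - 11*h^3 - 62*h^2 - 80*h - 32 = (h + 2)*(h^4 + 2*h^3 - 15*h^2 - 32*h - 16) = (h - 4)*(h + 2)*(h^3 + 6*h^2 + 9*h + 4) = (h - 4)*(h + 2)*(h + 4)*(h^2 + 2*h + 1) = (h - 4)*(h + 1)*(h + 2)*(h + 4)*(h + 1)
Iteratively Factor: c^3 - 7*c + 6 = (c - 1)*(c^2 + c - 6) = (c - 1)*(c + 3)*(c - 2)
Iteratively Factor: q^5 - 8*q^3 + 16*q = (q + 2)*(q^4 - 2*q^3 - 4*q^2 + 8*q) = q*(q + 2)*(q^3 - 2*q^2 - 4*q + 8) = q*(q - 2)*(q + 2)*(q^2 - 4) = q*(q - 2)^2*(q + 2)*(q + 2)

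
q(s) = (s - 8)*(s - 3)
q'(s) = 2*s - 11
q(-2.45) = 56.95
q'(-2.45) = -15.90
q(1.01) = 13.91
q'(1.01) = -8.98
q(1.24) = 11.90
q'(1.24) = -8.52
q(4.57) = -5.39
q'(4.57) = -1.86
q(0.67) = 17.08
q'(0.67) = -9.66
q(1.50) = 9.75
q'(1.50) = -8.00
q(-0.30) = 27.39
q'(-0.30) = -11.60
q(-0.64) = 31.45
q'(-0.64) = -12.28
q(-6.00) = 126.00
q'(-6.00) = -23.00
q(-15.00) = 414.00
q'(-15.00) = -41.00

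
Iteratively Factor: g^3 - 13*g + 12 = (g - 3)*(g^2 + 3*g - 4) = (g - 3)*(g - 1)*(g + 4)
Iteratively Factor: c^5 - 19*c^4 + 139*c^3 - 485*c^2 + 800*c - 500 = (c - 5)*(c^4 - 14*c^3 + 69*c^2 - 140*c + 100) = (c - 5)^2*(c^3 - 9*c^2 + 24*c - 20) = (c - 5)^2*(c - 2)*(c^2 - 7*c + 10) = (c - 5)^2*(c - 2)^2*(c - 5)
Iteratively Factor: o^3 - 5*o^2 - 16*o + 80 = (o - 5)*(o^2 - 16) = (o - 5)*(o + 4)*(o - 4)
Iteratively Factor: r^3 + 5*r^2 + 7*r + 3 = (r + 1)*(r^2 + 4*r + 3) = (r + 1)^2*(r + 3)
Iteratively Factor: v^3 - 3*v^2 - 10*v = (v)*(v^2 - 3*v - 10) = v*(v - 5)*(v + 2)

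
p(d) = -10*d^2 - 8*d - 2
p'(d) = -20*d - 8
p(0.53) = -9.05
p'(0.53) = -18.60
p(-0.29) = -0.52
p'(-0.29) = -2.20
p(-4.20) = -144.80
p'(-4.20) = 76.00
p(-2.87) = -61.41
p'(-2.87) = 49.40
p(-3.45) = -93.42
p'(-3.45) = 61.00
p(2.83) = -104.73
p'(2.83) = -64.60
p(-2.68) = -52.38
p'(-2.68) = 45.60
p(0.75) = -13.62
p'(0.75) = -23.00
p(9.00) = -884.00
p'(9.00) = -188.00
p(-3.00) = -68.00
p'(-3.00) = 52.00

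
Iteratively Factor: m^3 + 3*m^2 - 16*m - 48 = (m - 4)*(m^2 + 7*m + 12) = (m - 4)*(m + 4)*(m + 3)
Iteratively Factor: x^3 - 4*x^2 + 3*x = (x - 3)*(x^2 - x) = (x - 3)*(x - 1)*(x)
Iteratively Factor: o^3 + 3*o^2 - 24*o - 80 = (o + 4)*(o^2 - o - 20) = (o + 4)^2*(o - 5)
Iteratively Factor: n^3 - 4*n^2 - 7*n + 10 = (n + 2)*(n^2 - 6*n + 5) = (n - 5)*(n + 2)*(n - 1)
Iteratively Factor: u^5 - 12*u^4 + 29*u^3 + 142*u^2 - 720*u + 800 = (u - 2)*(u^4 - 10*u^3 + 9*u^2 + 160*u - 400) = (u - 4)*(u - 2)*(u^3 - 6*u^2 - 15*u + 100) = (u - 5)*(u - 4)*(u - 2)*(u^2 - u - 20) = (u - 5)^2*(u - 4)*(u - 2)*(u + 4)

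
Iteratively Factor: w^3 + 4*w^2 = (w + 4)*(w^2) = w*(w + 4)*(w)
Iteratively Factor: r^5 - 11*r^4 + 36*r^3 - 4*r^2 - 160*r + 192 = (r + 2)*(r^4 - 13*r^3 + 62*r^2 - 128*r + 96) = (r - 2)*(r + 2)*(r^3 - 11*r^2 + 40*r - 48) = (r - 3)*(r - 2)*(r + 2)*(r^2 - 8*r + 16) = (r - 4)*(r - 3)*(r - 2)*(r + 2)*(r - 4)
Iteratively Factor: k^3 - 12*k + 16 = (k - 2)*(k^2 + 2*k - 8) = (k - 2)^2*(k + 4)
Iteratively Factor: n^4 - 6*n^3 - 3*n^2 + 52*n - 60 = (n - 5)*(n^3 - n^2 - 8*n + 12) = (n - 5)*(n - 2)*(n^2 + n - 6) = (n - 5)*(n - 2)*(n + 3)*(n - 2)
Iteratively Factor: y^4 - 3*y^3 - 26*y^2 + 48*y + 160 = (y + 4)*(y^3 - 7*y^2 + 2*y + 40) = (y - 5)*(y + 4)*(y^2 - 2*y - 8) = (y - 5)*(y - 4)*(y + 4)*(y + 2)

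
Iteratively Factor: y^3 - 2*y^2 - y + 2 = (y - 2)*(y^2 - 1) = (y - 2)*(y + 1)*(y - 1)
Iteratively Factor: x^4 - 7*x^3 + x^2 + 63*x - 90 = (x - 3)*(x^3 - 4*x^2 - 11*x + 30) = (x - 5)*(x - 3)*(x^2 + x - 6) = (x - 5)*(x - 3)*(x + 3)*(x - 2)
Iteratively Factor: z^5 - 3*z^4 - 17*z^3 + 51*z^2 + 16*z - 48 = (z + 1)*(z^4 - 4*z^3 - 13*z^2 + 64*z - 48) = (z - 4)*(z + 1)*(z^3 - 13*z + 12) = (z - 4)*(z - 3)*(z + 1)*(z^2 + 3*z - 4) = (z - 4)*(z - 3)*(z - 1)*(z + 1)*(z + 4)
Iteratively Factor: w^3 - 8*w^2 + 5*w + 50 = (w + 2)*(w^2 - 10*w + 25) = (w - 5)*(w + 2)*(w - 5)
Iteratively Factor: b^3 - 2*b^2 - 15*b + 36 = (b + 4)*(b^2 - 6*b + 9) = (b - 3)*(b + 4)*(b - 3)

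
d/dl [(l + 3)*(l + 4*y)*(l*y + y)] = y*(3*l^2 + 8*l*y + 8*l + 16*y + 3)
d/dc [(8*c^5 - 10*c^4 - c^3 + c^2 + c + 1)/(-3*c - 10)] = (-96*c^5 - 310*c^4 + 406*c^3 + 27*c^2 - 20*c - 7)/(9*c^2 + 60*c + 100)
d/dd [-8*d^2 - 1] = -16*d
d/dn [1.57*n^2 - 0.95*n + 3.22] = 3.14*n - 0.95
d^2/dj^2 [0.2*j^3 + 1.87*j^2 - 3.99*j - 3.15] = 1.2*j + 3.74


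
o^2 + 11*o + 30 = (o + 5)*(o + 6)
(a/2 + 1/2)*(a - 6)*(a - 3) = a^3/2 - 4*a^2 + 9*a/2 + 9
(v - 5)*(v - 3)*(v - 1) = v^3 - 9*v^2 + 23*v - 15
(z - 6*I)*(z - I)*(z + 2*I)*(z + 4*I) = z^4 - I*z^3 + 28*z^2 + 20*I*z + 48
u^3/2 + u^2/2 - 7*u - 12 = (u/2 + 1)*(u - 4)*(u + 3)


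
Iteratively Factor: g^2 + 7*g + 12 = (g + 3)*(g + 4)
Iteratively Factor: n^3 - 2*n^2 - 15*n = (n + 3)*(n^2 - 5*n) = (n - 5)*(n + 3)*(n)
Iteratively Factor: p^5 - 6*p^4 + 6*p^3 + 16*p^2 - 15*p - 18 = (p - 3)*(p^4 - 3*p^3 - 3*p^2 + 7*p + 6) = (p - 3)*(p + 1)*(p^3 - 4*p^2 + p + 6) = (p - 3)^2*(p + 1)*(p^2 - p - 2) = (p - 3)^2*(p - 2)*(p + 1)*(p + 1)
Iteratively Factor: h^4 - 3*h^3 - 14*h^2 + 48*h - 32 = (h - 1)*(h^3 - 2*h^2 - 16*h + 32) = (h - 1)*(h + 4)*(h^2 - 6*h + 8) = (h - 4)*(h - 1)*(h + 4)*(h - 2)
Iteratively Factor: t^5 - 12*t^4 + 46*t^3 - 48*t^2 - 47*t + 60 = (t - 1)*(t^4 - 11*t^3 + 35*t^2 - 13*t - 60) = (t - 3)*(t - 1)*(t^3 - 8*t^2 + 11*t + 20) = (t - 4)*(t - 3)*(t - 1)*(t^2 - 4*t - 5) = (t - 4)*(t - 3)*(t - 1)*(t + 1)*(t - 5)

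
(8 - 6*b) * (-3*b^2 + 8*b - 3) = 18*b^3 - 72*b^2 + 82*b - 24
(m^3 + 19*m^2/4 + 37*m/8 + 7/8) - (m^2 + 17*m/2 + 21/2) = m^3 + 15*m^2/4 - 31*m/8 - 77/8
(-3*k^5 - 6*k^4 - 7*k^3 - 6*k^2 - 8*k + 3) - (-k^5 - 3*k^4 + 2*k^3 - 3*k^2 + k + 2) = -2*k^5 - 3*k^4 - 9*k^3 - 3*k^2 - 9*k + 1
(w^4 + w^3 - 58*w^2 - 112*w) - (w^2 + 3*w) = w^4 + w^3 - 59*w^2 - 115*w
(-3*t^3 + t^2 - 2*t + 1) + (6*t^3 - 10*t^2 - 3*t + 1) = 3*t^3 - 9*t^2 - 5*t + 2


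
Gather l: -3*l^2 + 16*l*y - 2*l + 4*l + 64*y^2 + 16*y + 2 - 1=-3*l^2 + l*(16*y + 2) + 64*y^2 + 16*y + 1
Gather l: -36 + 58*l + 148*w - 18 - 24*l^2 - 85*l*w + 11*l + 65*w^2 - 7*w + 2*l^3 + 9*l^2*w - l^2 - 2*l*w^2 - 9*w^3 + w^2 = 2*l^3 + l^2*(9*w - 25) + l*(-2*w^2 - 85*w + 69) - 9*w^3 + 66*w^2 + 141*w - 54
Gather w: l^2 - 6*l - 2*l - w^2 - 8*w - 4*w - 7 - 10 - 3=l^2 - 8*l - w^2 - 12*w - 20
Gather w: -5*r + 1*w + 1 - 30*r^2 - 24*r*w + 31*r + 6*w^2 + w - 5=-30*r^2 + 26*r + 6*w^2 + w*(2 - 24*r) - 4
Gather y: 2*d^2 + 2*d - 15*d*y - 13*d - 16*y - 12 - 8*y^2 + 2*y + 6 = 2*d^2 - 11*d - 8*y^2 + y*(-15*d - 14) - 6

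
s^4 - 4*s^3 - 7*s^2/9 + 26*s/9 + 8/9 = (s - 4)*(s - 1)*(s + 1/3)*(s + 2/3)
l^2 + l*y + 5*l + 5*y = (l + 5)*(l + y)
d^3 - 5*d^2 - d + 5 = (d - 5)*(d - 1)*(d + 1)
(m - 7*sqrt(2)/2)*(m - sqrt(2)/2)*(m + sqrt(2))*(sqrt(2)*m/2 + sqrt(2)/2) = sqrt(2)*m^4/2 - 3*m^3 + sqrt(2)*m^3/2 - 9*sqrt(2)*m^2/4 - 3*m^2 - 9*sqrt(2)*m/4 + 7*m/2 + 7/2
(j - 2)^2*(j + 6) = j^3 + 2*j^2 - 20*j + 24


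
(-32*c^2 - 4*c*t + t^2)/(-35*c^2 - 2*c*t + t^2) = (32*c^2 + 4*c*t - t^2)/(35*c^2 + 2*c*t - t^2)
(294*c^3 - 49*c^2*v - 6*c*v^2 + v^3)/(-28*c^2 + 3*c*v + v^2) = (42*c^2 - 13*c*v + v^2)/(-4*c + v)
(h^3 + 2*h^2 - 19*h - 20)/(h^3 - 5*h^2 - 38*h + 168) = (h^2 + 6*h + 5)/(h^2 - h - 42)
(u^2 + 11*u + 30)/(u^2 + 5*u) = (u + 6)/u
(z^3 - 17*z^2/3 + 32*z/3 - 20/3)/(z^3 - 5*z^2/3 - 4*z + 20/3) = (z - 2)/(z + 2)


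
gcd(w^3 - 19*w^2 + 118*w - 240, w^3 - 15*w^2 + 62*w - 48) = w^2 - 14*w + 48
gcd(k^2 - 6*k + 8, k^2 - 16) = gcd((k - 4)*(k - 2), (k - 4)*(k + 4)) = k - 4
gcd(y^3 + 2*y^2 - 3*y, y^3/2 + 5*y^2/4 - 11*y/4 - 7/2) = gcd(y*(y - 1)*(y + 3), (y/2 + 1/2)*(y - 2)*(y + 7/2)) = 1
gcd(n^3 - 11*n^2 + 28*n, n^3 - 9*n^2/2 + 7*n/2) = n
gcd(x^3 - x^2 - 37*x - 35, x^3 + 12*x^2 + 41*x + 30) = x^2 + 6*x + 5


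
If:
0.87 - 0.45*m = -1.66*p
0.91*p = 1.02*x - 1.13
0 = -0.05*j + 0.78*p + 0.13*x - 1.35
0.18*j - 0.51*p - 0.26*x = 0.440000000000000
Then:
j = 12.46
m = 9.46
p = 2.04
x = 2.93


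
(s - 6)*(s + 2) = s^2 - 4*s - 12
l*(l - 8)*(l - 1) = l^3 - 9*l^2 + 8*l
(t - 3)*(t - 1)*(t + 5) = t^3 + t^2 - 17*t + 15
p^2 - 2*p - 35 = (p - 7)*(p + 5)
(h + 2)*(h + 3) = h^2 + 5*h + 6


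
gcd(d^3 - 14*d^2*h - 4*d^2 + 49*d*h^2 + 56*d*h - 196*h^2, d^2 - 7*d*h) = d - 7*h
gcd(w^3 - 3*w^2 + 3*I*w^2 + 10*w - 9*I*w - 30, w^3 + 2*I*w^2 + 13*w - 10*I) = w^2 + 3*I*w + 10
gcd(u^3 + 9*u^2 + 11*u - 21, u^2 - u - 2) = 1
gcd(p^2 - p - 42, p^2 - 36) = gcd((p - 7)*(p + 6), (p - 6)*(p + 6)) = p + 6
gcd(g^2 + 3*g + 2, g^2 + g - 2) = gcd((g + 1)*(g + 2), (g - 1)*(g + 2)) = g + 2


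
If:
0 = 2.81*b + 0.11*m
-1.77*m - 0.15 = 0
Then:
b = 0.00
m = -0.08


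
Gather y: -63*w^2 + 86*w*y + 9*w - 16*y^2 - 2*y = -63*w^2 + 9*w - 16*y^2 + y*(86*w - 2)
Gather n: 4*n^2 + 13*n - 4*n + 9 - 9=4*n^2 + 9*n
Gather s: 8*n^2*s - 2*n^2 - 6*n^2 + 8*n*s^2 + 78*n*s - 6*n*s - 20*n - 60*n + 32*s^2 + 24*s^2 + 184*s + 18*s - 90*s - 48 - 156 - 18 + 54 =-8*n^2 - 80*n + s^2*(8*n + 56) + s*(8*n^2 + 72*n + 112) - 168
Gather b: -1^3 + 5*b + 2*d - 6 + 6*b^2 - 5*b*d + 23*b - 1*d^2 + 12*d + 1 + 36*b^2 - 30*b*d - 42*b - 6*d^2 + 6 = 42*b^2 + b*(-35*d - 14) - 7*d^2 + 14*d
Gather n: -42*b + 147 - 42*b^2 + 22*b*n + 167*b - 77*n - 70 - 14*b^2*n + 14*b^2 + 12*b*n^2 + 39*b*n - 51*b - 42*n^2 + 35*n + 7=-28*b^2 + 74*b + n^2*(12*b - 42) + n*(-14*b^2 + 61*b - 42) + 84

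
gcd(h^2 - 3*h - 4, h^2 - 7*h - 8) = h + 1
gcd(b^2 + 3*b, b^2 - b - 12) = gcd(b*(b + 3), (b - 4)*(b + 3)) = b + 3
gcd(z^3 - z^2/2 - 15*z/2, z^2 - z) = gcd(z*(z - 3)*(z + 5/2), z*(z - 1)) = z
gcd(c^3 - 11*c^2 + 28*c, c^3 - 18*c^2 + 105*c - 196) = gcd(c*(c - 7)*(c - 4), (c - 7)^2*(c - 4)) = c^2 - 11*c + 28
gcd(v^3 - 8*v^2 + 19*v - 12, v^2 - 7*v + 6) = v - 1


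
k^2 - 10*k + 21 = (k - 7)*(k - 3)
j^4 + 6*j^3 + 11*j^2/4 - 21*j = j*(j - 3/2)*(j + 7/2)*(j + 4)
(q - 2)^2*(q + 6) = q^3 + 2*q^2 - 20*q + 24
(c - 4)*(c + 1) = c^2 - 3*c - 4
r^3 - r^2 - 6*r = r*(r - 3)*(r + 2)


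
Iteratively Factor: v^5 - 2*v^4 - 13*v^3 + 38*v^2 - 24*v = (v)*(v^4 - 2*v^3 - 13*v^2 + 38*v - 24) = v*(v + 4)*(v^3 - 6*v^2 + 11*v - 6) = v*(v - 3)*(v + 4)*(v^2 - 3*v + 2) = v*(v - 3)*(v - 2)*(v + 4)*(v - 1)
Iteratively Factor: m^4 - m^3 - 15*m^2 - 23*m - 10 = (m + 1)*(m^3 - 2*m^2 - 13*m - 10) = (m + 1)*(m + 2)*(m^2 - 4*m - 5) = (m - 5)*(m + 1)*(m + 2)*(m + 1)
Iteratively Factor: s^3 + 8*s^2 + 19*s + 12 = (s + 4)*(s^2 + 4*s + 3) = (s + 3)*(s + 4)*(s + 1)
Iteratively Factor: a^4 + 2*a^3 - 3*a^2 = (a - 1)*(a^3 + 3*a^2) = (a - 1)*(a + 3)*(a^2) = a*(a - 1)*(a + 3)*(a)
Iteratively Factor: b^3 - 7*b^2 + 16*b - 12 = (b - 2)*(b^2 - 5*b + 6) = (b - 3)*(b - 2)*(b - 2)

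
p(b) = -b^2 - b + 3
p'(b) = -2*b - 1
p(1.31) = -0.03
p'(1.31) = -3.62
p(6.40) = -44.36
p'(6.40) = -13.80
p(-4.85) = -15.67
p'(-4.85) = 8.70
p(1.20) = 0.36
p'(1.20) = -3.40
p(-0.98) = 3.02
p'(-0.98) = 0.96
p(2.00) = -3.00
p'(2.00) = -5.00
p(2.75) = -7.31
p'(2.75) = -6.50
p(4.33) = -20.08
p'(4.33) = -9.66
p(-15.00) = -207.00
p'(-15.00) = 29.00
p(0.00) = 3.00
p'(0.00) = -1.00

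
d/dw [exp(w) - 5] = exp(w)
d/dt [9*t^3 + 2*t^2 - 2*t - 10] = 27*t^2 + 4*t - 2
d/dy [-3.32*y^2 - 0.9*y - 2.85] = -6.64*y - 0.9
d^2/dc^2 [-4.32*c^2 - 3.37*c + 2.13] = -8.64000000000000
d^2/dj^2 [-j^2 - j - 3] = -2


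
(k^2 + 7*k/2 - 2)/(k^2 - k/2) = (k + 4)/k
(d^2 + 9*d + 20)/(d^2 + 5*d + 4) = (d + 5)/(d + 1)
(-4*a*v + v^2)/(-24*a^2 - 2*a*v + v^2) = v*(4*a - v)/(24*a^2 + 2*a*v - v^2)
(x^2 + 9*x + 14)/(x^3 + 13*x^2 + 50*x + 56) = 1/(x + 4)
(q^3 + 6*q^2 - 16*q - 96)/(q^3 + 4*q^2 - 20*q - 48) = (q + 4)/(q + 2)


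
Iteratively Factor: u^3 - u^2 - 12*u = (u - 4)*(u^2 + 3*u) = (u - 4)*(u + 3)*(u)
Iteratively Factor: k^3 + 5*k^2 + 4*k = (k)*(k^2 + 5*k + 4) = k*(k + 4)*(k + 1)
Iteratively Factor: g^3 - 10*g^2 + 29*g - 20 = (g - 5)*(g^2 - 5*g + 4) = (g - 5)*(g - 4)*(g - 1)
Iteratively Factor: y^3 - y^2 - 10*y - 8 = (y - 4)*(y^2 + 3*y + 2) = (y - 4)*(y + 2)*(y + 1)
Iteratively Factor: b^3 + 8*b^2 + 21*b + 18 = (b + 2)*(b^2 + 6*b + 9) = (b + 2)*(b + 3)*(b + 3)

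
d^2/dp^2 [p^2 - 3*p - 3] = 2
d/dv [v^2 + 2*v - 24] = 2*v + 2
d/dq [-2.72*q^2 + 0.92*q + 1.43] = 0.92 - 5.44*q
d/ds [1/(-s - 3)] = (s + 3)^(-2)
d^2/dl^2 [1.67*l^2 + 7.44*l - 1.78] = 3.34000000000000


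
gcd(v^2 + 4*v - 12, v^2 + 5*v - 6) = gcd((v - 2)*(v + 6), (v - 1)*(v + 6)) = v + 6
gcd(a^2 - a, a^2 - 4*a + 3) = a - 1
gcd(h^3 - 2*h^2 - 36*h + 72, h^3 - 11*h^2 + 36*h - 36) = h^2 - 8*h + 12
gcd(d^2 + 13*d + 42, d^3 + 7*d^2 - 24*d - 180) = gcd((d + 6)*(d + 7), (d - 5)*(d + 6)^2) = d + 6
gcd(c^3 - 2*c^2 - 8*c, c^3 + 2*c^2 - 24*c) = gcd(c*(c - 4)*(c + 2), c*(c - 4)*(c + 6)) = c^2 - 4*c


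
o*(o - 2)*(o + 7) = o^3 + 5*o^2 - 14*o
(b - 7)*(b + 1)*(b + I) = b^3 - 6*b^2 + I*b^2 - 7*b - 6*I*b - 7*I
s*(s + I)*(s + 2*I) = s^3 + 3*I*s^2 - 2*s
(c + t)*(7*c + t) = 7*c^2 + 8*c*t + t^2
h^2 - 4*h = h*(h - 4)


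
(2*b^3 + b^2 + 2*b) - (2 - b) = 2*b^3 + b^2 + 3*b - 2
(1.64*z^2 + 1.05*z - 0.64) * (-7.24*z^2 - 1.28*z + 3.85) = -11.8736*z^4 - 9.7012*z^3 + 9.6036*z^2 + 4.8617*z - 2.464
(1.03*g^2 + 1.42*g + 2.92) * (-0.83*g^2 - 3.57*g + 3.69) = -0.8549*g^4 - 4.8557*g^3 - 3.6923*g^2 - 5.1846*g + 10.7748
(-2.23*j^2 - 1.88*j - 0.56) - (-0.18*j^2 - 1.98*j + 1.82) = -2.05*j^2 + 0.1*j - 2.38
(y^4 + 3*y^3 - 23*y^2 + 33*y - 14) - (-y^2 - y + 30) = y^4 + 3*y^3 - 22*y^2 + 34*y - 44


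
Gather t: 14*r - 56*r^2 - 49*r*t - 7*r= -56*r^2 - 49*r*t + 7*r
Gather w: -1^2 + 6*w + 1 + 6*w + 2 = 12*w + 2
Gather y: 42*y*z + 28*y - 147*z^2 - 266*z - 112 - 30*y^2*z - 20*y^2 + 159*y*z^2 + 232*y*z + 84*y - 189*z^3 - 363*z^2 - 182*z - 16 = y^2*(-30*z - 20) + y*(159*z^2 + 274*z + 112) - 189*z^3 - 510*z^2 - 448*z - 128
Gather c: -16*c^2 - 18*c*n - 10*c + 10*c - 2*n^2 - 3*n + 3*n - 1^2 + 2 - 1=-16*c^2 - 18*c*n - 2*n^2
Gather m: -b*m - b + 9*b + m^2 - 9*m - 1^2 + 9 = 8*b + m^2 + m*(-b - 9) + 8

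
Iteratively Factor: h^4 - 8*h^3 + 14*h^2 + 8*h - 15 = (h - 5)*(h^3 - 3*h^2 - h + 3) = (h - 5)*(h - 1)*(h^2 - 2*h - 3) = (h - 5)*(h - 3)*(h - 1)*(h + 1)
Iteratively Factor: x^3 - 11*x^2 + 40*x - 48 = (x - 3)*(x^2 - 8*x + 16) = (x - 4)*(x - 3)*(x - 4)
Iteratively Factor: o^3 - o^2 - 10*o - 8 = (o + 1)*(o^2 - 2*o - 8) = (o - 4)*(o + 1)*(o + 2)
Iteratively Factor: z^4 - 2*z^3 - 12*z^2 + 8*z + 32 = (z - 4)*(z^3 + 2*z^2 - 4*z - 8) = (z - 4)*(z + 2)*(z^2 - 4) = (z - 4)*(z - 2)*(z + 2)*(z + 2)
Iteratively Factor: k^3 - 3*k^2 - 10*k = (k)*(k^2 - 3*k - 10) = k*(k + 2)*(k - 5)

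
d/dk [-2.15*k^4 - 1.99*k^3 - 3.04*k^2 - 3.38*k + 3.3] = -8.6*k^3 - 5.97*k^2 - 6.08*k - 3.38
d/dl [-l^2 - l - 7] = -2*l - 1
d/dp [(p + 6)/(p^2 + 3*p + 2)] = (p^2 + 3*p - (p + 6)*(2*p + 3) + 2)/(p^2 + 3*p + 2)^2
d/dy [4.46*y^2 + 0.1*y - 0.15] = 8.92*y + 0.1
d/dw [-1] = 0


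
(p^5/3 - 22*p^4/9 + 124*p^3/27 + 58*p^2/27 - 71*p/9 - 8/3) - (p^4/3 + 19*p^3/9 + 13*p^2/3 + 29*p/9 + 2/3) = p^5/3 - 25*p^4/9 + 67*p^3/27 - 59*p^2/27 - 100*p/9 - 10/3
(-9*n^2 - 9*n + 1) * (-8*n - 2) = 72*n^3 + 90*n^2 + 10*n - 2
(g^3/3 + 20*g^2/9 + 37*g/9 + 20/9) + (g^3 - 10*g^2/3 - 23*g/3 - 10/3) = 4*g^3/3 - 10*g^2/9 - 32*g/9 - 10/9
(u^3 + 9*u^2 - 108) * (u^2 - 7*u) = u^5 + 2*u^4 - 63*u^3 - 108*u^2 + 756*u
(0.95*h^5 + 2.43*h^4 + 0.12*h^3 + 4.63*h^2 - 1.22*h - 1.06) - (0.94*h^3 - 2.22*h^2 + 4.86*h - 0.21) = 0.95*h^5 + 2.43*h^4 - 0.82*h^3 + 6.85*h^2 - 6.08*h - 0.85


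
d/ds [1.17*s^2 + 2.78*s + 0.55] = 2.34*s + 2.78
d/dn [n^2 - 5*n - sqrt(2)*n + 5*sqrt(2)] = 2*n - 5 - sqrt(2)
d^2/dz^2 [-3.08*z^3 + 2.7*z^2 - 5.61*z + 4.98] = 5.4 - 18.48*z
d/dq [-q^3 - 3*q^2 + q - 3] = -3*q^2 - 6*q + 1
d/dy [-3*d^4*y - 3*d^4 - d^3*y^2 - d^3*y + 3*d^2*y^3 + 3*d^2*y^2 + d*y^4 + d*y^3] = d*(-3*d^3 - 2*d^2*y - d^2 + 9*d*y^2 + 6*d*y + 4*y^3 + 3*y^2)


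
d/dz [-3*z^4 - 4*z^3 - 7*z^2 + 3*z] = -12*z^3 - 12*z^2 - 14*z + 3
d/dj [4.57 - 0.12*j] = -0.120000000000000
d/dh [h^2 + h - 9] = 2*h + 1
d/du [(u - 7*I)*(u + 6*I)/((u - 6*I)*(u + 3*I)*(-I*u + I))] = (-I*u^4 - 2*u^3 + u^2*(-2 - 105*I) + u*(-252 + 48*I) + 108 - 756*I)/(u^6 + u^5*(-2 - 6*I) + u^4*(28 + 12*I) + u^3*(-54 - 114*I) + u^2*(351 + 216*I) + u*(-648 - 108*I) + 324)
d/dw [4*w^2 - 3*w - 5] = 8*w - 3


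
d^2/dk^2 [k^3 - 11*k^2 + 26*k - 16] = 6*k - 22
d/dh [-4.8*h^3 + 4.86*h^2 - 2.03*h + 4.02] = -14.4*h^2 + 9.72*h - 2.03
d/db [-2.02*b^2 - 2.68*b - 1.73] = -4.04*b - 2.68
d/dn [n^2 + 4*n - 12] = 2*n + 4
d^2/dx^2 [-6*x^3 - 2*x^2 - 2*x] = -36*x - 4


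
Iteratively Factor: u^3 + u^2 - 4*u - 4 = (u + 1)*(u^2 - 4) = (u + 1)*(u + 2)*(u - 2)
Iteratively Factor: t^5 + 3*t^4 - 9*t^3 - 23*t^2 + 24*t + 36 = (t + 3)*(t^4 - 9*t^2 + 4*t + 12) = (t - 2)*(t + 3)*(t^3 + 2*t^2 - 5*t - 6) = (t - 2)*(t + 3)^2*(t^2 - t - 2) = (t - 2)^2*(t + 3)^2*(t + 1)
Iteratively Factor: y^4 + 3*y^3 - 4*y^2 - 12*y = (y - 2)*(y^3 + 5*y^2 + 6*y) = (y - 2)*(y + 3)*(y^2 + 2*y) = y*(y - 2)*(y + 3)*(y + 2)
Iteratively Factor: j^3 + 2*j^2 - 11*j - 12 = (j + 1)*(j^2 + j - 12) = (j - 3)*(j + 1)*(j + 4)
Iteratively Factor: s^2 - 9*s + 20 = (s - 4)*(s - 5)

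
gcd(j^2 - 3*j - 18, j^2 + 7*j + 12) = j + 3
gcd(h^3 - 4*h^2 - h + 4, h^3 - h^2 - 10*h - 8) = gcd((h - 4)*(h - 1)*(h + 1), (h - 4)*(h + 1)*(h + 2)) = h^2 - 3*h - 4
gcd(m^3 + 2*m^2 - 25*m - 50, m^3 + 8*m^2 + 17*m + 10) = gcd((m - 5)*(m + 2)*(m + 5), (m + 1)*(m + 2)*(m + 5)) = m^2 + 7*m + 10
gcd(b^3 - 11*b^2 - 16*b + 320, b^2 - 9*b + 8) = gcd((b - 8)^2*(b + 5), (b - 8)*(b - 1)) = b - 8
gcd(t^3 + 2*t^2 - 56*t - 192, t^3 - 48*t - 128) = t^2 - 4*t - 32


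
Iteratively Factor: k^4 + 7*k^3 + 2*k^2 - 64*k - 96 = (k - 3)*(k^3 + 10*k^2 + 32*k + 32) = (k - 3)*(k + 4)*(k^2 + 6*k + 8) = (k - 3)*(k + 4)^2*(k + 2)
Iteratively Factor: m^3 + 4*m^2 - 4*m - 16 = (m + 4)*(m^2 - 4) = (m + 2)*(m + 4)*(m - 2)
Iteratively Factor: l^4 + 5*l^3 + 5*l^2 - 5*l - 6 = (l + 3)*(l^3 + 2*l^2 - l - 2) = (l + 2)*(l + 3)*(l^2 - 1) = (l + 1)*(l + 2)*(l + 3)*(l - 1)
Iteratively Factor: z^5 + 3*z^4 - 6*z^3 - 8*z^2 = (z + 1)*(z^4 + 2*z^3 - 8*z^2) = (z - 2)*(z + 1)*(z^3 + 4*z^2) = z*(z - 2)*(z + 1)*(z^2 + 4*z) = z*(z - 2)*(z + 1)*(z + 4)*(z)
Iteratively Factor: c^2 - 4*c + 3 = (c - 3)*(c - 1)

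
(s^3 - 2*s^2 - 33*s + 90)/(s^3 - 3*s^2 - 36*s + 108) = (s - 5)/(s - 6)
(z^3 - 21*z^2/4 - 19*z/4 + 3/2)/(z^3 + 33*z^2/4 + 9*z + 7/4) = (4*z^2 - 25*z + 6)/(4*z^2 + 29*z + 7)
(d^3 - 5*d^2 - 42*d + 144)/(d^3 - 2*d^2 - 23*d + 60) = (d^2 - 2*d - 48)/(d^2 + d - 20)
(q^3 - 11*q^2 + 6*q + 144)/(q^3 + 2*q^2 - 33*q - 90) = (q - 8)/(q + 5)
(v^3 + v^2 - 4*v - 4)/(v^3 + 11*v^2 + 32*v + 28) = (v^2 - v - 2)/(v^2 + 9*v + 14)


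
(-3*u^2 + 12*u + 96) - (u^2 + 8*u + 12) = -4*u^2 + 4*u + 84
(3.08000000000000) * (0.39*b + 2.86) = 1.2012*b + 8.8088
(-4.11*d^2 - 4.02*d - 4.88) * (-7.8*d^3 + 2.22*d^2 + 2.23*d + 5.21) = 32.058*d^5 + 22.2318*d^4 + 19.9743*d^3 - 41.2113*d^2 - 31.8266*d - 25.4248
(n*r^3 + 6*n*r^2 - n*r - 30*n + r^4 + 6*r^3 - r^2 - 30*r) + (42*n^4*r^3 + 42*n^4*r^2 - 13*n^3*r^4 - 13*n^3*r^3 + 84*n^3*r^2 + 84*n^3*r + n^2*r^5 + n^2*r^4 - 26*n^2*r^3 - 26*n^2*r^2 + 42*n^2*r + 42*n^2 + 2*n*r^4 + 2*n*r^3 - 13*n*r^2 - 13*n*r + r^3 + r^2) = 42*n^4*r^3 + 42*n^4*r^2 - 13*n^3*r^4 - 13*n^3*r^3 + 84*n^3*r^2 + 84*n^3*r + n^2*r^5 + n^2*r^4 - 26*n^2*r^3 - 26*n^2*r^2 + 42*n^2*r + 42*n^2 + 2*n*r^4 + 3*n*r^3 - 7*n*r^2 - 14*n*r - 30*n + r^4 + 7*r^3 - 30*r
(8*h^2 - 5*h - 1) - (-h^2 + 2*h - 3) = 9*h^2 - 7*h + 2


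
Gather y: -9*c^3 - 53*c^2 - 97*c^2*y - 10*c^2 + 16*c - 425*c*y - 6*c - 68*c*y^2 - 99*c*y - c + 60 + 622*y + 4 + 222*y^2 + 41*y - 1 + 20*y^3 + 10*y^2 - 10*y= -9*c^3 - 63*c^2 + 9*c + 20*y^3 + y^2*(232 - 68*c) + y*(-97*c^2 - 524*c + 653) + 63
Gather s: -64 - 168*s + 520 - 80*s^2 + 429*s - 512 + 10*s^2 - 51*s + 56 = -70*s^2 + 210*s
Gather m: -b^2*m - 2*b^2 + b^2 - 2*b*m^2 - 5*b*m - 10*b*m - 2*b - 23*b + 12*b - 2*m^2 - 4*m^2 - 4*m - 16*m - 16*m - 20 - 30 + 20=-b^2 - 13*b + m^2*(-2*b - 6) + m*(-b^2 - 15*b - 36) - 30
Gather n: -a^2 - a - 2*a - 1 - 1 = -a^2 - 3*a - 2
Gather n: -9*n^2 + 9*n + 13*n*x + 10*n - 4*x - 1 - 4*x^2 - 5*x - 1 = -9*n^2 + n*(13*x + 19) - 4*x^2 - 9*x - 2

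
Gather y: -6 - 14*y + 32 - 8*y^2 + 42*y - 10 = -8*y^2 + 28*y + 16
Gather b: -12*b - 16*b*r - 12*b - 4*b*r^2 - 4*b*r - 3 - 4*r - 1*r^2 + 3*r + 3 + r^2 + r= b*(-4*r^2 - 20*r - 24)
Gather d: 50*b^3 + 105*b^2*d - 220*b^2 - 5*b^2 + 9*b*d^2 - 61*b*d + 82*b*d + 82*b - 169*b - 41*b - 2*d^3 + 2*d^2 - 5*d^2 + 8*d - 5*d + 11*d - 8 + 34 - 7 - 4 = 50*b^3 - 225*b^2 - 128*b - 2*d^3 + d^2*(9*b - 3) + d*(105*b^2 + 21*b + 14) + 15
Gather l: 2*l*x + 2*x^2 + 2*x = 2*l*x + 2*x^2 + 2*x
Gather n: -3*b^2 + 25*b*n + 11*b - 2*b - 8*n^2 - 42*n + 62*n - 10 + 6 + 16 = -3*b^2 + 9*b - 8*n^2 + n*(25*b + 20) + 12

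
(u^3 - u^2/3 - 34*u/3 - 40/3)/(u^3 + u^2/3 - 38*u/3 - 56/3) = (3*u + 5)/(3*u + 7)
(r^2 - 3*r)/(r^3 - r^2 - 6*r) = 1/(r + 2)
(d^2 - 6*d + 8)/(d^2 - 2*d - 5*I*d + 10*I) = (d - 4)/(d - 5*I)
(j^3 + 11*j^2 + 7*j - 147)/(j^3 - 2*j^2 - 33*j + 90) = (j^2 + 14*j + 49)/(j^2 + j - 30)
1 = 1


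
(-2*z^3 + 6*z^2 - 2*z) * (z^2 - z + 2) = -2*z^5 + 8*z^4 - 12*z^3 + 14*z^2 - 4*z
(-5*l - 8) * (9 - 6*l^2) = 30*l^3 + 48*l^2 - 45*l - 72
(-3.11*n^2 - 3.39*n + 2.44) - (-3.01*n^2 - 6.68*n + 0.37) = -0.1*n^2 + 3.29*n + 2.07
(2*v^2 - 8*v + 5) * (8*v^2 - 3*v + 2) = 16*v^4 - 70*v^3 + 68*v^2 - 31*v + 10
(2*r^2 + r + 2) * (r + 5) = 2*r^3 + 11*r^2 + 7*r + 10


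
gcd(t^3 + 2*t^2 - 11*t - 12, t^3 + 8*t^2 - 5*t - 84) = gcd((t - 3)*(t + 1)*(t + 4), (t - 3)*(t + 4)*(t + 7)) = t^2 + t - 12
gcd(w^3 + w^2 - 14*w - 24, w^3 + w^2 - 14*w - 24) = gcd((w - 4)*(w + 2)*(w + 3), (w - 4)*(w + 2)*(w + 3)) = w^3 + w^2 - 14*w - 24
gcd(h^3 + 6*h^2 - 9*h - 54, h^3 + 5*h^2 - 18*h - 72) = h^2 + 9*h + 18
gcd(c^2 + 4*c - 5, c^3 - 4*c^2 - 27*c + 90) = c + 5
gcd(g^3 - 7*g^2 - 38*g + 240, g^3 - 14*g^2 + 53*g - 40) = g^2 - 13*g + 40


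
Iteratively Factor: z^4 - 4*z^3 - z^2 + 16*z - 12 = (z - 3)*(z^3 - z^2 - 4*z + 4) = (z - 3)*(z - 1)*(z^2 - 4) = (z - 3)*(z - 1)*(z + 2)*(z - 2)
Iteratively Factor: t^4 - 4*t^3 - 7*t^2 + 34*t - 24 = (t + 3)*(t^3 - 7*t^2 + 14*t - 8) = (t - 4)*(t + 3)*(t^2 - 3*t + 2) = (t - 4)*(t - 1)*(t + 3)*(t - 2)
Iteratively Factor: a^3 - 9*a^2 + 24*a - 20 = (a - 2)*(a^2 - 7*a + 10) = (a - 5)*(a - 2)*(a - 2)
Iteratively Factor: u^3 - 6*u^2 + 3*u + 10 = (u + 1)*(u^2 - 7*u + 10) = (u - 5)*(u + 1)*(u - 2)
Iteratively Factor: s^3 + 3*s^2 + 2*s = (s)*(s^2 + 3*s + 2) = s*(s + 1)*(s + 2)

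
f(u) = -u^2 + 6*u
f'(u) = 6 - 2*u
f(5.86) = 0.82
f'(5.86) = -5.72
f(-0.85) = -5.82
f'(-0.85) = 7.70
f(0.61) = 3.29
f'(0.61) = 4.78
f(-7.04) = -91.80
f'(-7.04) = 20.08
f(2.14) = 8.26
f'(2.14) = 1.72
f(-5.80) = -68.44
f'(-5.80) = 17.60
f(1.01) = 5.04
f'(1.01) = 3.98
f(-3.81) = -37.38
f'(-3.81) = 13.62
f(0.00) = 0.00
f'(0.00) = 6.00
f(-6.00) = -72.00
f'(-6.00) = 18.00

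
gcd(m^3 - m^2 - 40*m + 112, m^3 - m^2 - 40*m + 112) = m^3 - m^2 - 40*m + 112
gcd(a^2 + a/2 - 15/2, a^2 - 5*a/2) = a - 5/2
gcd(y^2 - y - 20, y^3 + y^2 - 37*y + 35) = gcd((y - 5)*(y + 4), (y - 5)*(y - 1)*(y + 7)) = y - 5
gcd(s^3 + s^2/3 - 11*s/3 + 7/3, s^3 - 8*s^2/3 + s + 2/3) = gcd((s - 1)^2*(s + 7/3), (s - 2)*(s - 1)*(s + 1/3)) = s - 1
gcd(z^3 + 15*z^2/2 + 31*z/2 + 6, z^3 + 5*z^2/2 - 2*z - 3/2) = z^2 + 7*z/2 + 3/2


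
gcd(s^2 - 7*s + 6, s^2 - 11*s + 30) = s - 6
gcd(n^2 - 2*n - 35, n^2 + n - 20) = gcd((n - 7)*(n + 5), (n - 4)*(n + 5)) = n + 5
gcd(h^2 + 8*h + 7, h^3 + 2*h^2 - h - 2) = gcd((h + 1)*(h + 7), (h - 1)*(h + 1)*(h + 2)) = h + 1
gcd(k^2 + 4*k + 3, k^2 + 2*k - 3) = k + 3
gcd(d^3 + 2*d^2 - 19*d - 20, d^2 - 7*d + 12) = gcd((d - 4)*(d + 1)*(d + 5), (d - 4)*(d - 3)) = d - 4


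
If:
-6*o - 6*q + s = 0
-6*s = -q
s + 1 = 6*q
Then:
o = -1/6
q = 6/35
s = 1/35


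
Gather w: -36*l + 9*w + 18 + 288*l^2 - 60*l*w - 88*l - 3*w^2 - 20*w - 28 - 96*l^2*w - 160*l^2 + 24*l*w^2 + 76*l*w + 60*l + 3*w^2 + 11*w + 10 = 128*l^2 + 24*l*w^2 - 64*l + w*(-96*l^2 + 16*l)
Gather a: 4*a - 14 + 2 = 4*a - 12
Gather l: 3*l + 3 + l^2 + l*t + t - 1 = l^2 + l*(t + 3) + t + 2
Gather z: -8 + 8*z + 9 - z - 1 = 7*z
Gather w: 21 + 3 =24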